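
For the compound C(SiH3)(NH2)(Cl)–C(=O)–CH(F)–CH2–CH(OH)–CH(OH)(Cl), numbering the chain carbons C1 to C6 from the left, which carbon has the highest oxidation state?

C2

Bonds to more-electronegative neighbours contribute +1 each, bonds to H or metals contribute −1 each, and C–C bonds contribute 0. Tallying each carbon:
C1: 1C, 1N, 1Cl, 1Si → 0 + 1 + 1 − 1 = +1
C2: 2C, 2O → 0 + 2 = +2
C3: 2C, 1H, 1F → 0 − 1 + 1 = 0
C4: 2C, 2H → 0 − 2 = -2
C5: 2C, 1H, 1O → 0 − 1 + 1 = 0
C6: 1C, 1H, 1O, 1Cl → 0 − 1 + 1 + 1 = +1
The most oxidised carbon is C2 at +2.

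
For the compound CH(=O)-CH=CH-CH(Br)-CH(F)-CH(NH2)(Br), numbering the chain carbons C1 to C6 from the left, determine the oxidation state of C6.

+1

Bonds to more-electronegative neighbours contribute +1 each, bonds to H or metals contribute −1 each, and C–C bonds contribute 0.
C6 has one bond to C (0), one bond to N (+1), one bond to H (-1), one bond to Br (+1).
Oxidation state = 0 + 1 − 1 + 1 = +1.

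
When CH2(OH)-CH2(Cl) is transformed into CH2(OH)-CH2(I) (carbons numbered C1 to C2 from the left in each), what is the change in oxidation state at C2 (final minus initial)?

Before: C2 has 1 bond to C, 2 bonds to H, 1 bond to Cl → oxidation state -1.
After: C2 has 1 bond to C, 2 bonds to H, 1 bond to I → oxidation state -1.
Δ = -1 − (-1) = 0, so no net redox change at C2.

0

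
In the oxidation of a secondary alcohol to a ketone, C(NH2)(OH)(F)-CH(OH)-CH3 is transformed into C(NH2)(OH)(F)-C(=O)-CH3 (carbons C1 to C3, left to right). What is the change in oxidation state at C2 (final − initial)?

Before: C2 has 2 bonds to C, 1 bond to H, 1 bond to O → oxidation state 0.
After: C2 has 2 bonds to C, 2 bonds to O → oxidation state +2.
Δ = +2 − (0) = +2, so this is an oxidation at C2.

+2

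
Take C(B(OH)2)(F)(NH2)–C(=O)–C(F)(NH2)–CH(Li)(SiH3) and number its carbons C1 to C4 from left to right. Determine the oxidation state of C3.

Count +1 for every bond to an atom more electronegative than carbon and −1 for every bond to one less electronegative; C–C bonds are 0.
C3 has one bond to C (0), one bond to C (0), one bond to F (+1), one bond to N (+1).
Oxidation state = 0 + 0 + 1 + 1 = +2.

+2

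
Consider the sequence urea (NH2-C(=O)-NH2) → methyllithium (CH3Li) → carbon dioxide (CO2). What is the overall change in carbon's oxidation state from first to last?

0

Carbon oxidation states along the series — urea: +4, methyllithium: -4, carbon dioxide: +4.
Net change = +4 − (+4) = 0.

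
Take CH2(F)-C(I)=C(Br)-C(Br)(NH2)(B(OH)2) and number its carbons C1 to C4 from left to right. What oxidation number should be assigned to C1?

C1 has one bond to C (0), one bond to H (-1), one bond to F (+1), one bond to H (-1).
Oxidation state = 0 − 1 + 1 − 1 = -1.

-1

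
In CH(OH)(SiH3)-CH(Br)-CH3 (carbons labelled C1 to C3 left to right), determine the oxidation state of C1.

C1 has one bond to C (0), one bond to O (+1), one bond to Si (-1), one bond to H (-1).
Oxidation state = 0 + 1 − 1 − 1 = -1.

-1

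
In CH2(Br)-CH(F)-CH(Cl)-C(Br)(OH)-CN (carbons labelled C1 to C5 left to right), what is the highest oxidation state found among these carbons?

Tallying each carbon's bonds:
C1: 1C, 2H, 1Br → 0 − 2 + 1 = -1
C2: 2C, 1H, 1F → 0 − 1 + 1 = 0
C3: 2C, 1H, 1Cl → 0 − 1 + 1 = 0
C4: 2C, 1O, 1Br → 0 + 1 + 1 = +2
C5: 1C, 3N → 0 + 3 = +3
The highest value is +3.

+3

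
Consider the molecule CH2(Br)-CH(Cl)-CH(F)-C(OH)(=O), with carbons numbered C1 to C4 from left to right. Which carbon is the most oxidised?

C4

Assign +1 per bond to O/N/halogen, −1 per bond to H or an electropositive element, and 0 per bond to carbon. Tallying each carbon:
C1: 1C, 2H, 1Br → 0 − 2 + 1 = -1
C2: 2C, 1H, 1Cl → 0 − 1 + 1 = 0
C3: 2C, 1H, 1F → 0 − 1 + 1 = 0
C4: 1C, 3O → 0 + 3 = +3
The most oxidised carbon is C4 at +3.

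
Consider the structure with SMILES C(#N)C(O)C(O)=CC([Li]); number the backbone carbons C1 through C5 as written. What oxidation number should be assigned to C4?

-1

Bonds to more-electronegative neighbours contribute +1 each, bonds to H or metals contribute −1 each, and C–C bonds contribute 0.
C4 has a double bond to C (2×0 = 0), one bond to C (0), one bond to H (-1).
Oxidation state = 0 + 0 − 1 = -1.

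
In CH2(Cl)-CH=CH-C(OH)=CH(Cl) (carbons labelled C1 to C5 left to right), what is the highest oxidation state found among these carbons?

Bonds to more-electronegative neighbours contribute +1 each, bonds to H or metals contribute −1 each, and C–C bonds contribute 0. Tallying each carbon:
C1: 1C, 2H, 1Cl → 0 − 2 + 1 = -1
C2: 3C, 1H → 0 − 1 = -1
C3: 3C, 1H → 0 − 1 = -1
C4: 3C, 1O → 0 + 1 = +1
C5: 2C, 1H, 1Cl → 0 − 1 + 1 = 0
The highest value is +1.

+1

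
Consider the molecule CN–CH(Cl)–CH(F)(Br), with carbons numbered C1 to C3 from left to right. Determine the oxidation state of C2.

0

C2 has one bond to C (0), one bond to C (0), one bond to Cl (+1), one bond to H (-1).
Oxidation state = 0 + 0 + 1 − 1 = 0.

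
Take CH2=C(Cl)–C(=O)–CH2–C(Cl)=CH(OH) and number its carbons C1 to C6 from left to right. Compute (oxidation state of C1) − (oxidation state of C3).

C1: 2C, 2H → 0 − 2 = -2
C3: 2C, 2O → 0 + 2 = +2
Difference: -2 − (+2) = -4.

-4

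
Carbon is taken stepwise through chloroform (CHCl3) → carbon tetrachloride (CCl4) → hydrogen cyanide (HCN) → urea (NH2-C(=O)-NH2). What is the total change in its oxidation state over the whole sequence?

Carbon oxidation states along the series — chloroform: +2, carbon tetrachloride: +4, hydrogen cyanide: +2, urea: +4.
Net change = +4 − (+2) = +2.

+2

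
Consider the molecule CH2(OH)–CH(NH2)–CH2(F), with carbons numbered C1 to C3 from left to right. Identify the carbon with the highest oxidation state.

Tallying each carbon's bonds:
C1: 1C, 2H, 1O → 0 − 2 + 1 = -1
C2: 2C, 1H, 1N → 0 − 1 + 1 = 0
C3: 1C, 2H, 1F → 0 − 2 + 1 = -1
The most oxidised carbon is C2 at 0.

C2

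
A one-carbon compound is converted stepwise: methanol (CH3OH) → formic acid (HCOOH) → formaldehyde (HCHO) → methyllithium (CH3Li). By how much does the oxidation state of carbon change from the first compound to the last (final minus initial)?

-2

Carbon oxidation states along the series — methanol: -2, formic acid: +2, formaldehyde: 0, methyllithium: -4.
Net change = -4 − (-2) = -2.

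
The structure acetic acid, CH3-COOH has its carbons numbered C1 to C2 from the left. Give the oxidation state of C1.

Assign +1 per bond to O/N/halogen, −1 per bond to H or an electropositive element, and 0 per bond to carbon.
C1 has one bond to H (-1), one bond to H (-1), one bond to H (-1), one bond to C (0).
Oxidation state = -1 − 1 − 1 + 0 = -3.

-3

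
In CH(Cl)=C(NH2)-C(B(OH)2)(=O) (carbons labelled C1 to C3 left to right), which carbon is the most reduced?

C1

Tallying each carbon's bonds:
C1: 2C, 1H, 1Cl → 0 − 1 + 1 = 0
C2: 3C, 1N → 0 + 1 = +1
C3: 1C, 2O, 1B → 0 + 2 − 1 = +1
The most reduced carbon is C1 at 0.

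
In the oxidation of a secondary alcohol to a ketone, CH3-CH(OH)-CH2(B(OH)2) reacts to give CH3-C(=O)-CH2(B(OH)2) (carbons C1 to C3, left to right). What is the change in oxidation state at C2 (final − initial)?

+2

Before: C2 has 2 bonds to C, 1 bond to H, 1 bond to O → oxidation state 0.
After: C2 has 2 bonds to C, 2 bonds to O → oxidation state +2.
Δ = +2 − (0) = +2, so this is an oxidation at C2.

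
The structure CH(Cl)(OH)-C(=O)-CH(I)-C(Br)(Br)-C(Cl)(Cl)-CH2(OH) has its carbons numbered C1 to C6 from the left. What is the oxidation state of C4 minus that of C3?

+2

C4: 2C, 2Br → 0 + 2 = +2
C3: 2C, 1H, 1I → 0 − 1 + 1 = 0
Difference: +2 − (0) = +2.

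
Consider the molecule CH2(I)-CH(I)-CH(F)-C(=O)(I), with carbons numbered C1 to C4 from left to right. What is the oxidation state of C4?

C4 has one bond to C (0), a double bond to O (2×+1 = +2), one bond to I (+1).
Oxidation state = 0 + 2 + 1 = +3.

+3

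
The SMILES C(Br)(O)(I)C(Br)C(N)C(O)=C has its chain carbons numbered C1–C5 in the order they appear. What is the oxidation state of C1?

C1 has one bond to C (0), one bond to Br (+1), one bond to O (+1), one bond to I (+1).
Oxidation state = 0 + 1 + 1 + 1 = +3.

+3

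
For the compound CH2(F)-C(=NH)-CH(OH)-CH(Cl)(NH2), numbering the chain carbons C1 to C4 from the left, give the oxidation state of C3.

0

C3 has one bond to C (0), one bond to C (0), one bond to H (-1), one bond to O (+1).
Oxidation state = 0 + 0 − 1 + 1 = 0.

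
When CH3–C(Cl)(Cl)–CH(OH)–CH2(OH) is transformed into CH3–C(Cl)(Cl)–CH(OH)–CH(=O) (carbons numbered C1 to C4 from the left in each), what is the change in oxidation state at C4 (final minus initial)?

Before: C4 has 1 bond to C, 2 bonds to H, 1 bond to O → oxidation state -1.
After: C4 has 1 bond to C, 1 bond to H, 2 bonds to O → oxidation state +1.
Δ = +1 − (-1) = +2, so this is an oxidation at C4.

+2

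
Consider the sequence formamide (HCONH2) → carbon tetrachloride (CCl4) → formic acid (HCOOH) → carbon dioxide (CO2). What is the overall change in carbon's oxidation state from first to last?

+2

Carbon oxidation states along the series — formamide: +2, carbon tetrachloride: +4, formic acid: +2, carbon dioxide: +4.
Net change = +4 − (+2) = +2.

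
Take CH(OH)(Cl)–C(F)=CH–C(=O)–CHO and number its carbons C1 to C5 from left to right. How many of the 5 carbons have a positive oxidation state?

Each bond to a more electronegative atom (O, N, halogen) counts +1, each bond to a less electronegative atom (H, metal, B, Si) counts −1, and each C–C bond counts 0. Tallying each carbon:
C1: 1C, 1H, 1O, 1Cl → 0 − 1 + 1 + 1 = +1
C2: 3C, 1F → 0 + 1 = +1
C3: 3C, 1H → 0 − 1 = -1
C4: 2C, 2O → 0 + 2 = +2
C5: 1C, 1H, 2O → 0 − 1 + 2 = +1
4 carbons (C1, C2, C4, C5) meet the condition.

4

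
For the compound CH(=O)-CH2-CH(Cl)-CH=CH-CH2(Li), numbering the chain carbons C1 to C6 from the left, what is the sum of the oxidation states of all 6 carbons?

-6

Assign +1 per bond to O/N/halogen, −1 per bond to H or an electropositive element, and 0 per bond to carbon. Tallying each carbon:
C1: 1C, 1H, 2O → 0 − 1 + 2 = +1
C2: 2C, 2H → 0 − 2 = -2
C3: 2C, 1H, 1Cl → 0 − 1 + 1 = 0
C4: 3C, 1H → 0 − 1 = -1
C5: 3C, 1H → 0 − 1 = -1
C6: 1C, 2H, 1Li → 0 − 2 − 1 = -3
Sum = +1 − 2 + 0 − 1 − 1 − 3 = -6.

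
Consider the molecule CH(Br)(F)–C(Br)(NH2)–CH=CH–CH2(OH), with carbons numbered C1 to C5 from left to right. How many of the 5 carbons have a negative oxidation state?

3

Each bond to a more electronegative atom (O, N, halogen) counts +1, each bond to a less electronegative atom (H, metal, B, Si) counts −1, and each C–C bond counts 0. Tallying each carbon:
C1: 1C, 1H, 1F, 1Br → 0 − 1 + 1 + 1 = +1
C2: 2C, 1N, 1Br → 0 + 1 + 1 = +2
C3: 3C, 1H → 0 − 1 = -1
C4: 3C, 1H → 0 − 1 = -1
C5: 1C, 2H, 1O → 0 − 2 + 1 = -1
3 carbons (C3, C4, C5) meet the condition.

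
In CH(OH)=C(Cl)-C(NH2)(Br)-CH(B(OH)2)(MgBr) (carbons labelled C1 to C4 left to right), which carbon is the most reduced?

Count +1 for every bond to an atom more electronegative than carbon and −1 for every bond to one less electronegative; C–C bonds are 0. Tallying each carbon:
C1: 2C, 1H, 1O → 0 − 1 + 1 = 0
C2: 3C, 1Cl → 0 + 1 = +1
C3: 2C, 1N, 1Br → 0 + 1 + 1 = +2
C4: 1C, 1H, 1Mg, 1B → 0 − 1 − 1 − 1 = -3
The most reduced carbon is C4 at -3.

C4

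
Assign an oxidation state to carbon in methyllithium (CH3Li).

The carbon has one bond to H (-1), one bond to H (-1), one bond to H (-1), one bond to Li (-1).
Oxidation state = -1 − 1 − 1 − 1 = -4.

-4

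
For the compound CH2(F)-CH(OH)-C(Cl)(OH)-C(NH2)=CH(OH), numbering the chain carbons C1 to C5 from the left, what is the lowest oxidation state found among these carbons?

Tallying each carbon's bonds:
C1: 1C, 2H, 1F → 0 − 2 + 1 = -1
C2: 2C, 1H, 1O → 0 − 1 + 1 = 0
C3: 2C, 1O, 1Cl → 0 + 1 + 1 = +2
C4: 3C, 1N → 0 + 1 = +1
C5: 2C, 1H, 1O → 0 − 1 + 1 = 0
The lowest value is -1.

-1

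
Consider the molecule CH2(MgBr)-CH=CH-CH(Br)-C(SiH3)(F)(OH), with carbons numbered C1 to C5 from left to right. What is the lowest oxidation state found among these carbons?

-3

Each bond to a more electronegative atom (O, N, halogen) counts +1, each bond to a less electronegative atom (H, metal, B, Si) counts −1, and each C–C bond counts 0. Tallying each carbon:
C1: 1C, 2H, 1Mg → 0 − 2 − 1 = -3
C2: 3C, 1H → 0 − 1 = -1
C3: 3C, 1H → 0 − 1 = -1
C4: 2C, 1H, 1Br → 0 − 1 + 1 = 0
C5: 1C, 1O, 1F, 1Si → 0 + 1 + 1 − 1 = +1
The lowest value is -3.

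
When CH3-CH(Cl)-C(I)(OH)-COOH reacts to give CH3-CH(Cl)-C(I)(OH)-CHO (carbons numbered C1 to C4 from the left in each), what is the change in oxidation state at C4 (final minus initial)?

Before: C4 has 1 bond to C, 3 bonds to O → oxidation state +3.
After: C4 has 1 bond to C, 1 bond to H, 2 bonds to O → oxidation state +1.
Δ = +1 − (+3) = -2, so this is a reduction at C4.

-2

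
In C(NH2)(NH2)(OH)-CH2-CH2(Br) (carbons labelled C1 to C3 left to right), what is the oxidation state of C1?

+3

Assign +1 per bond to O/N/halogen, −1 per bond to H or an electropositive element, and 0 per bond to carbon.
C1 has one bond to C (0), one bond to N (+1), one bond to N (+1), one bond to O (+1).
Oxidation state = 0 + 1 + 1 + 1 = +3.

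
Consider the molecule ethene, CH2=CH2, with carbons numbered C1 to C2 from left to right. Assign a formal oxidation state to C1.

-2

C1 has one bond to H (-1), one bond to H (-1), a double bond to C (2×0 = 0).
Oxidation state = -1 − 1 + 0 = -2.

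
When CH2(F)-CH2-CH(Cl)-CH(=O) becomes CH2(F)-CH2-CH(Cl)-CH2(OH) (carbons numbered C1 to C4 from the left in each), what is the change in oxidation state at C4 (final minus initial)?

Before: C4 has 1 bond to C, 1 bond to H, 2 bonds to O → oxidation state +1.
After: C4 has 1 bond to C, 2 bonds to H, 1 bond to O → oxidation state -1.
Δ = -1 − (+1) = -2, so this is a reduction at C4.

-2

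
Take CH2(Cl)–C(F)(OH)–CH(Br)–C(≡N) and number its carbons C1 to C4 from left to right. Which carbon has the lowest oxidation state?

C1

Tallying each carbon's bonds:
C1: 1C, 2H, 1Cl → 0 − 2 + 1 = -1
C2: 2C, 1O, 1F → 0 + 1 + 1 = +2
C3: 2C, 1H, 1Br → 0 − 1 + 1 = 0
C4: 1C, 3N → 0 + 3 = +3
The most reduced carbon is C1 at -1.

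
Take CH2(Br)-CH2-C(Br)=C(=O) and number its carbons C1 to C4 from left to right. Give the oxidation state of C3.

Assign +1 per bond to O/N/halogen, −1 per bond to H or an electropositive element, and 0 per bond to carbon.
C3 has one bond to C (0), a double bond to C (2×0 = 0), one bond to Br (+1).
Oxidation state = 0 + 0 + 1 = +1.

+1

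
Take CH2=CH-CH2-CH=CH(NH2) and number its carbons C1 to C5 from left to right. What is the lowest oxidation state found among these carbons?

-2

Count +1 for every bond to an atom more electronegative than carbon and −1 for every bond to one less electronegative; C–C bonds are 0. Tallying each carbon:
C1: 2C, 2H → 0 − 2 = -2
C2: 3C, 1H → 0 − 1 = -1
C3: 2C, 2H → 0 − 2 = -2
C4: 3C, 1H → 0 − 1 = -1
C5: 2C, 1H, 1N → 0 − 1 + 1 = 0
The lowest value is -2.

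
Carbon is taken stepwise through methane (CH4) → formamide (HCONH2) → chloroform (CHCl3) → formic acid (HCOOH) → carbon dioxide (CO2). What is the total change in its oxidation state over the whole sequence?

Carbon oxidation states along the series — methane: -4, formamide: +2, chloroform: +2, formic acid: +2, carbon dioxide: +4.
Net change = +4 − (-4) = +8.

+8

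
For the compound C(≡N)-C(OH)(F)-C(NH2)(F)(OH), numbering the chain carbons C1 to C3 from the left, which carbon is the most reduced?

C2

Bonds to more-electronegative neighbours contribute +1 each, bonds to H or metals contribute −1 each, and C–C bonds contribute 0. Tallying each carbon:
C1: 1C, 3N → 0 + 3 = +3
C2: 2C, 1O, 1F → 0 + 1 + 1 = +2
C3: 1C, 1O, 1N, 1F → 0 + 1 + 1 + 1 = +3
The most reduced carbon is C2 at +2.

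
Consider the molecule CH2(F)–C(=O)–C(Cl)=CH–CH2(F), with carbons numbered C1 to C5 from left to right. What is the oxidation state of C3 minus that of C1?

+2

C3: 3C, 1Cl → 0 + 1 = +1
C1: 1C, 2H, 1F → 0 − 2 + 1 = -1
Difference: +1 − (-1) = +2.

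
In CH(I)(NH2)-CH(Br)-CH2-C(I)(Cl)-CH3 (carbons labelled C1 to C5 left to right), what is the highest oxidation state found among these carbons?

+2

Assign +1 per bond to O/N/halogen, −1 per bond to H or an electropositive element, and 0 per bond to carbon. Tallying each carbon:
C1: 1C, 1H, 1N, 1I → 0 − 1 + 1 + 1 = +1
C2: 2C, 1H, 1Br → 0 − 1 + 1 = 0
C3: 2C, 2H → 0 − 2 = -2
C4: 2C, 1Cl, 1I → 0 + 1 + 1 = +2
C5: 1C, 3H → 0 − 3 = -3
The highest value is +2.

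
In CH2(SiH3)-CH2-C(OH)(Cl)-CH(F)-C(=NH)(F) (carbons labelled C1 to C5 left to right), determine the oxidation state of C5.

Each bond to a more electronegative atom (O, N, halogen) counts +1, each bond to a less electronegative atom (H, metal, B, Si) counts −1, and each C–C bond counts 0.
C5 has one bond to C (0), a double bond to N (2×+1 = +2), one bond to F (+1).
Oxidation state = 0 + 2 + 1 = +3.

+3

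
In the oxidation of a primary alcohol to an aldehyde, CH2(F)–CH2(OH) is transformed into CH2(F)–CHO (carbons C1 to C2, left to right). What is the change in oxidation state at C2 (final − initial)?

+2

Before: C2 has 1 bond to C, 2 bonds to H, 1 bond to O → oxidation state -1.
After: C2 has 1 bond to C, 1 bond to H, 2 bonds to O → oxidation state +1.
Δ = +1 − (-1) = +2, so this is an oxidation at C2.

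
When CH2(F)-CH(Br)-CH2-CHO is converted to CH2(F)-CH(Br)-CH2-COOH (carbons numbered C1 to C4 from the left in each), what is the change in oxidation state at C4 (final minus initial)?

+2

Before: C4 has 1 bond to C, 1 bond to H, 2 bonds to O → oxidation state +1.
After: C4 has 1 bond to C, 3 bonds to O → oxidation state +3.
Δ = +3 − (+1) = +2, so this is an oxidation at C4.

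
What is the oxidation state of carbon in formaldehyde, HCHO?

0

The carbon has one bond to H (-1), one bond to H (-1), a double bond to O (2×+1 = +2).
Oxidation state = -1 − 1 + 2 = 0.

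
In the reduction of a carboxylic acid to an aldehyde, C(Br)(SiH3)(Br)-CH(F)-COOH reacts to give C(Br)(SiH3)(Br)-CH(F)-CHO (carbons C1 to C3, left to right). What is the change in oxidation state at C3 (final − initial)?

-2

Before: C3 has 1 bond to C, 3 bonds to O → oxidation state +3.
After: C3 has 1 bond to C, 1 bond to H, 2 bonds to O → oxidation state +1.
Δ = +1 − (+3) = -2, so this is a reduction at C3.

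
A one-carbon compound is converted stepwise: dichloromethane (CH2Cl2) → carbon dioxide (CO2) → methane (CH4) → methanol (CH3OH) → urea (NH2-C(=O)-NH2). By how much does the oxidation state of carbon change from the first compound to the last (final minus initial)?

Carbon oxidation states along the series — dichloromethane: 0, carbon dioxide: +4, methane: -4, methanol: -2, urea: +4.
Net change = +4 − (0) = +4.

+4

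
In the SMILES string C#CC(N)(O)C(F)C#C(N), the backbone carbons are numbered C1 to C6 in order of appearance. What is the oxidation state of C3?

C3 has one bond to C (0), one bond to C (0), one bond to N (+1), one bond to O (+1).
Oxidation state = 0 + 0 + 1 + 1 = +2.

+2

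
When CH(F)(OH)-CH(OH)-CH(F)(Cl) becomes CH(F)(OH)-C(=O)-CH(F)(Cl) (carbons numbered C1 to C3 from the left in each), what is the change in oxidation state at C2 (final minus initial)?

+2

Before: C2 has 2 bonds to C, 1 bond to H, 1 bond to O → oxidation state 0.
After: C2 has 2 bonds to C, 2 bonds to O → oxidation state +2.
Δ = +2 − (0) = +2, so this is an oxidation at C2.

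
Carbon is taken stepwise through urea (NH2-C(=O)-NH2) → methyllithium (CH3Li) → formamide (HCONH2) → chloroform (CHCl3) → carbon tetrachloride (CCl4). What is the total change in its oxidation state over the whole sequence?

0

Carbon oxidation states along the series — urea: +4, methyllithium: -4, formamide: +2, chloroform: +2, carbon tetrachloride: +4.
Net change = +4 − (+4) = 0.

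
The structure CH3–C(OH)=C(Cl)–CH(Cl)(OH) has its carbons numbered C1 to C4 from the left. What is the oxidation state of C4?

+1

Count +1 for every bond to an atom more electronegative than carbon and −1 for every bond to one less electronegative; C–C bonds are 0.
C4 has one bond to C (0), one bond to Cl (+1), one bond to O (+1), one bond to H (-1).
Oxidation state = 0 + 1 + 1 − 1 = +1.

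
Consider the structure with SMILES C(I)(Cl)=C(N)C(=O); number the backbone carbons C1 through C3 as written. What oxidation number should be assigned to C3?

+1

C3 has one bond to C (0), a double bond to O (2×+1 = +2), one bond to H (-1).
Oxidation state = 0 + 2 − 1 = +1.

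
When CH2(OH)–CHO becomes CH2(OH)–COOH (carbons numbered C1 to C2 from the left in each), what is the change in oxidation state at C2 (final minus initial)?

+2

Before: C2 has 1 bond to C, 1 bond to H, 2 bonds to O → oxidation state +1.
After: C2 has 1 bond to C, 3 bonds to O → oxidation state +3.
Δ = +3 − (+1) = +2, so this is an oxidation at C2.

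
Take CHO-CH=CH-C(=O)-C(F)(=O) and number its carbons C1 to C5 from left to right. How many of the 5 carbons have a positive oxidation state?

3

Tallying each carbon's bonds:
C1: 1C, 1H, 2O → 0 − 1 + 2 = +1
C2: 3C, 1H → 0 − 1 = -1
C3: 3C, 1H → 0 − 1 = -1
C4: 2C, 2O → 0 + 2 = +2
C5: 1C, 2O, 1F → 0 + 2 + 1 = +3
3 carbons (C1, C4, C5) meet the condition.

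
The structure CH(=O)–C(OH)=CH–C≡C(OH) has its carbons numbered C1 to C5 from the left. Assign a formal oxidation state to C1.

+1

Assign +1 per bond to O/N/halogen, −1 per bond to H or an electropositive element, and 0 per bond to carbon.
C1 has one bond to C (0), one bond to H (-1), a double bond to O (2×+1 = +2).
Oxidation state = 0 − 1 + 2 = +1.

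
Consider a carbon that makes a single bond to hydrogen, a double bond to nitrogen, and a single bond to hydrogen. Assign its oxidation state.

The carbon has one bond to H (-1), one bond to H (-1), a double bond to N (2×+1 = +2).
Oxidation state = -1 − 1 + 2 = 0.

0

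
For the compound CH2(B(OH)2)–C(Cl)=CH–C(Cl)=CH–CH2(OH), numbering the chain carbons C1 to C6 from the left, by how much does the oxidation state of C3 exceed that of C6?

C3: 3C, 1H → 0 − 1 = -1
C6: 1C, 2H, 1O → 0 − 2 + 1 = -1
Difference: -1 − (-1) = 0.

0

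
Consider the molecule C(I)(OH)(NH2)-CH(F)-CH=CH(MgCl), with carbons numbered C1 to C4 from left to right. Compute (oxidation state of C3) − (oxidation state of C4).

C3: 3C, 1H → 0 − 1 = -1
C4: 2C, 1H, 1Mg → 0 − 1 − 1 = -2
Difference: -1 − (-2) = +1.

+1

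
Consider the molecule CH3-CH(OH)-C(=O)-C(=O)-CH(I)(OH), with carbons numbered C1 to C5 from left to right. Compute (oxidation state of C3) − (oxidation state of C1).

C3: 2C, 2O → 0 + 2 = +2
C1: 1C, 3H → 0 − 3 = -3
Difference: +2 − (-3) = +5.

+5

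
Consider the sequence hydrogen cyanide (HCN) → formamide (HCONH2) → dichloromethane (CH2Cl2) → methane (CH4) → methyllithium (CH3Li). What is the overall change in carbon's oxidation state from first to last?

-6

Carbon oxidation states along the series — hydrogen cyanide: +2, formamide: +2, dichloromethane: 0, methane: -4, methyllithium: -4.
Net change = -4 − (+2) = -6.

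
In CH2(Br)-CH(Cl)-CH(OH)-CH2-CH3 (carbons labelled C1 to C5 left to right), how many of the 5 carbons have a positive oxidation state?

Each bond to a more electronegative atom (O, N, halogen) counts +1, each bond to a less electronegative atom (H, metal, B, Si) counts −1, and each C–C bond counts 0. Tallying each carbon:
C1: 1C, 2H, 1Br → 0 − 2 + 1 = -1
C2: 2C, 1H, 1Cl → 0 − 1 + 1 = 0
C3: 2C, 1H, 1O → 0 − 1 + 1 = 0
C4: 2C, 2H → 0 − 2 = -2
C5: 1C, 3H → 0 − 3 = -3
0 carbons meet the condition.

0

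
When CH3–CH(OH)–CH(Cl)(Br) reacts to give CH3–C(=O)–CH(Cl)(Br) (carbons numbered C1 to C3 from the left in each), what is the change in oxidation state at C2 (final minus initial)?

Before: C2 has 2 bonds to C, 1 bond to H, 1 bond to O → oxidation state 0.
After: C2 has 2 bonds to C, 2 bonds to O → oxidation state +2.
Δ = +2 − (0) = +2, so this is an oxidation at C2.

+2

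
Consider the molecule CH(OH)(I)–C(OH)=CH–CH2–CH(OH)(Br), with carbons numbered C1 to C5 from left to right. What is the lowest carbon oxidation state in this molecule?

Tallying each carbon's bonds:
C1: 1C, 1H, 1O, 1I → 0 − 1 + 1 + 1 = +1
C2: 3C, 1O → 0 + 1 = +1
C3: 3C, 1H → 0 − 1 = -1
C4: 2C, 2H → 0 − 2 = -2
C5: 1C, 1H, 1O, 1Br → 0 − 1 + 1 + 1 = +1
The lowest value is -2.

-2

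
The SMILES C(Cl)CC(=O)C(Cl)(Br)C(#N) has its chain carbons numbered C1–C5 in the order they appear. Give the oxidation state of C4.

Each bond to a more electronegative atom (O, N, halogen) counts +1, each bond to a less electronegative atom (H, metal, B, Si) counts −1, and each C–C bond counts 0.
C4 has one bond to C (0), one bond to C (0), one bond to Cl (+1), one bond to Br (+1).
Oxidation state = 0 + 0 + 1 + 1 = +2.

+2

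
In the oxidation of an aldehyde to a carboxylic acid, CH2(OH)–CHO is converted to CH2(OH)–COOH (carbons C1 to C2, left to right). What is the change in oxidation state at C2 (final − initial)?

Before: C2 has 1 bond to C, 1 bond to H, 2 bonds to O → oxidation state +1.
After: C2 has 1 bond to C, 3 bonds to O → oxidation state +3.
Δ = +3 − (+1) = +2, so this is an oxidation at C2.

+2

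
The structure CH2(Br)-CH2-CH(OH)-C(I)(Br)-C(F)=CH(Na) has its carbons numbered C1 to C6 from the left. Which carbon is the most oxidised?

C4

Tallying each carbon's bonds:
C1: 1C, 2H, 1Br → 0 − 2 + 1 = -1
C2: 2C, 2H → 0 − 2 = -2
C3: 2C, 1H, 1O → 0 − 1 + 1 = 0
C4: 2C, 1Br, 1I → 0 + 1 + 1 = +2
C5: 3C, 1F → 0 + 1 = +1
C6: 2C, 1H, 1Na → 0 − 1 − 1 = -2
The most oxidised carbon is C4 at +2.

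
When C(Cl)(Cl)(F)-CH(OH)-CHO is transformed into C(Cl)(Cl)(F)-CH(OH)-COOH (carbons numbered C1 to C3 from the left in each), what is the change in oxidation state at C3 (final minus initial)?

Before: C3 has 1 bond to C, 1 bond to H, 2 bonds to O → oxidation state +1.
After: C3 has 1 bond to C, 3 bonds to O → oxidation state +3.
Δ = +3 − (+1) = +2, so this is an oxidation at C3.

+2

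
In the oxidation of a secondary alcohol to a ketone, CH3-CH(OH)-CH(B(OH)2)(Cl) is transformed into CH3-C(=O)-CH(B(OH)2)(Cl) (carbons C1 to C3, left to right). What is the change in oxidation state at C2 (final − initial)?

+2

Before: C2 has 2 bonds to C, 1 bond to H, 1 bond to O → oxidation state 0.
After: C2 has 2 bonds to C, 2 bonds to O → oxidation state +2.
Δ = +2 − (0) = +2, so this is an oxidation at C2.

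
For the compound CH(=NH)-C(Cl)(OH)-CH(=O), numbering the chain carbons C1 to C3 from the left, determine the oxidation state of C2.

Count +1 for every bond to an atom more electronegative than carbon and −1 for every bond to one less electronegative; C–C bonds are 0.
C2 has one bond to C (0), one bond to C (0), one bond to Cl (+1), one bond to O (+1).
Oxidation state = 0 + 0 + 1 + 1 = +2.

+2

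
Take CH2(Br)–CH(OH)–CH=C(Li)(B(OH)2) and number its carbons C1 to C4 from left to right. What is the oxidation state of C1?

Count +1 for every bond to an atom more electronegative than carbon and −1 for every bond to one less electronegative; C–C bonds are 0.
C1 has one bond to C (0), one bond to H (-1), one bond to H (-1), one bond to Br (+1).
Oxidation state = 0 − 1 − 1 + 1 = -1.

-1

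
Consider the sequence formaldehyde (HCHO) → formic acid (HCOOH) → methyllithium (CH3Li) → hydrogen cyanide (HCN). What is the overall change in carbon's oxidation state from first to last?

Carbon oxidation states along the series — formaldehyde: 0, formic acid: +2, methyllithium: -4, hydrogen cyanide: +2.
Net change = +2 − (0) = +2.

+2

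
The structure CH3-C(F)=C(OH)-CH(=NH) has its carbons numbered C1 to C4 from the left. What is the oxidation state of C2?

Assign +1 per bond to O/N/halogen, −1 per bond to H or an electropositive element, and 0 per bond to carbon.
C2 has one bond to C (0), a double bond to C (2×0 = 0), one bond to F (+1).
Oxidation state = 0 + 0 + 1 = +1.

+1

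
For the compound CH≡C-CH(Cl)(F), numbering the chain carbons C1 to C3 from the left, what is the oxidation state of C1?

C1 has a triple bond to C (3×0 = 0), one bond to H (-1).
Oxidation state = 0 − 1 = -1.

-1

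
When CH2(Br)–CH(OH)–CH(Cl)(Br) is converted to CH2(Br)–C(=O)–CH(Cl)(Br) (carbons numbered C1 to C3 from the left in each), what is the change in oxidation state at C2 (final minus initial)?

Before: C2 has 2 bonds to C, 1 bond to H, 1 bond to O → oxidation state 0.
After: C2 has 2 bonds to C, 2 bonds to O → oxidation state +2.
Δ = +2 − (0) = +2, so this is an oxidation at C2.

+2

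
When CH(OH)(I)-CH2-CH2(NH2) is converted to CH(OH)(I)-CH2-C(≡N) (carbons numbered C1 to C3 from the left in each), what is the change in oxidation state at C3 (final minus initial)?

+4

Before: C3 has 1 bond to C, 2 bonds to H, 1 bond to N → oxidation state -1.
After: C3 has 1 bond to C, 3 bonds to N → oxidation state +3.
Δ = +3 − (-1) = +4, so this is an oxidation at C3.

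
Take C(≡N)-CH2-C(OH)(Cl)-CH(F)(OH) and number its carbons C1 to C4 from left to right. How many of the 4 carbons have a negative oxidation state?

1

Tallying each carbon's bonds:
C1: 1C, 3N → 0 + 3 = +3
C2: 2C, 2H → 0 − 2 = -2
C3: 2C, 1O, 1Cl → 0 + 1 + 1 = +2
C4: 1C, 1H, 1O, 1F → 0 − 1 + 1 + 1 = +1
1 carbon (C2) meets the condition.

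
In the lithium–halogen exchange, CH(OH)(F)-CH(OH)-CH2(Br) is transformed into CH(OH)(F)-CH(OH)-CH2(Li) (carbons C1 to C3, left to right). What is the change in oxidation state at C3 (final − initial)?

Before: C3 has 1 bond to C, 2 bonds to H, 1 bond to Br → oxidation state -1.
After: C3 has 1 bond to C, 2 bonds to H, 1 bond to Li → oxidation state -3.
Δ = -3 − (-1) = -2, so this is a reduction at C3.

-2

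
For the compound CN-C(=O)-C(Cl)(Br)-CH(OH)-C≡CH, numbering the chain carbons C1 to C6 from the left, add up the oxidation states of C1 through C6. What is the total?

Tallying each carbon's bonds:
C1: 1C, 3N → 0 + 3 = +3
C2: 2C, 2O → 0 + 2 = +2
C3: 2C, 1Cl, 1Br → 0 + 1 + 1 = +2
C4: 2C, 1H, 1O → 0 − 1 + 1 = 0
C5: 4C → 0 = 0
C6: 3C, 1H → 0 − 1 = -1
Sum = +3 + 2 + 2 + 0 + 0 − 1 = +6.

+6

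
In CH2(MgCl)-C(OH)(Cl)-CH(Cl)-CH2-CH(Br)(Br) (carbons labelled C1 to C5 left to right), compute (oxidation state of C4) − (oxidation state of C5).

C4: 2C, 2H → 0 − 2 = -2
C5: 1C, 1H, 2Br → 0 − 1 + 2 = +1
Difference: -2 − (+1) = -3.

-3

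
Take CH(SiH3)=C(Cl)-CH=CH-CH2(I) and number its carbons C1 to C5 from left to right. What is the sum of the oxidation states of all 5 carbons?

Tallying each carbon's bonds:
C1: 2C, 1H, 1Si → 0 − 1 − 1 = -2
C2: 3C, 1Cl → 0 + 1 = +1
C3: 3C, 1H → 0 − 1 = -1
C4: 3C, 1H → 0 − 1 = -1
C5: 1C, 2H, 1I → 0 − 2 + 1 = -1
Sum = -2 + 1 − 1 − 1 − 1 = -4.

-4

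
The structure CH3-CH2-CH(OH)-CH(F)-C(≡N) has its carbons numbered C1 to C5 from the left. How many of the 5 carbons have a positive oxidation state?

1

Bonds to more-electronegative neighbours contribute +1 each, bonds to H or metals contribute −1 each, and C–C bonds contribute 0. Tallying each carbon:
C1: 1C, 3H → 0 − 3 = -3
C2: 2C, 2H → 0 − 2 = -2
C3: 2C, 1H, 1O → 0 − 1 + 1 = 0
C4: 2C, 1H, 1F → 0 − 1 + 1 = 0
C5: 1C, 3N → 0 + 3 = +3
1 carbon (C5) meets the condition.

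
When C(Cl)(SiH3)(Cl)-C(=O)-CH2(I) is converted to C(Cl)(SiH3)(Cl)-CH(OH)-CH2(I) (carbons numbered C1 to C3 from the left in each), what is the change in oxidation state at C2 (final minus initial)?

Before: C2 has 2 bonds to C, 2 bonds to O → oxidation state +2.
After: C2 has 2 bonds to C, 1 bond to H, 1 bond to O → oxidation state 0.
Δ = 0 − (+2) = -2, so this is a reduction at C2.

-2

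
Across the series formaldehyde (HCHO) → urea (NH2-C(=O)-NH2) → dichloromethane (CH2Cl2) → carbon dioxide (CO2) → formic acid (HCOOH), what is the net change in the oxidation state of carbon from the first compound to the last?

+2

Carbon oxidation states along the series — formaldehyde: 0, urea: +4, dichloromethane: 0, carbon dioxide: +4, formic acid: +2.
Net change = +2 − (0) = +2.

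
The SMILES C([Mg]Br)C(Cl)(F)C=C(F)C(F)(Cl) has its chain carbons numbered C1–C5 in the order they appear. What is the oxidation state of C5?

C5 has one bond to C (0), one bond to F (+1), one bond to H (-1), one bond to Cl (+1).
Oxidation state = 0 + 1 − 1 + 1 = +1.

+1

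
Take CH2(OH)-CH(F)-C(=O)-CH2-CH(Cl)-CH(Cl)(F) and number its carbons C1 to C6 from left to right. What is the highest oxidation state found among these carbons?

Each bond to a more electronegative atom (O, N, halogen) counts +1, each bond to a less electronegative atom (H, metal, B, Si) counts −1, and each C–C bond counts 0. Tallying each carbon:
C1: 1C, 2H, 1O → 0 − 2 + 1 = -1
C2: 2C, 1H, 1F → 0 − 1 + 1 = 0
C3: 2C, 2O → 0 + 2 = +2
C4: 2C, 2H → 0 − 2 = -2
C5: 2C, 1H, 1Cl → 0 − 1 + 1 = 0
C6: 1C, 1H, 1F, 1Cl → 0 − 1 + 1 + 1 = +1
The highest value is +2.

+2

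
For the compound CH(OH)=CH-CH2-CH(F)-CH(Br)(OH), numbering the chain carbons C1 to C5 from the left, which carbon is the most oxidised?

C5

Tallying each carbon's bonds:
C1: 2C, 1H, 1O → 0 − 1 + 1 = 0
C2: 3C, 1H → 0 − 1 = -1
C3: 2C, 2H → 0 − 2 = -2
C4: 2C, 1H, 1F → 0 − 1 + 1 = 0
C5: 1C, 1H, 1O, 1Br → 0 − 1 + 1 + 1 = +1
The most oxidised carbon is C5 at +1.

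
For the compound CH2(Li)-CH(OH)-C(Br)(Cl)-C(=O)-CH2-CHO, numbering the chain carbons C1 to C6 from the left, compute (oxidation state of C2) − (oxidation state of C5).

C2: 2C, 1H, 1O → 0 − 1 + 1 = 0
C5: 2C, 2H → 0 − 2 = -2
Difference: 0 − (-2) = +2.

+2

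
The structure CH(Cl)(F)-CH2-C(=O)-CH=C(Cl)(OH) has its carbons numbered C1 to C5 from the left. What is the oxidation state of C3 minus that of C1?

+1

C3: 2C, 2O → 0 + 2 = +2
C1: 1C, 1H, 1F, 1Cl → 0 − 1 + 1 + 1 = +1
Difference: +2 − (+1) = +1.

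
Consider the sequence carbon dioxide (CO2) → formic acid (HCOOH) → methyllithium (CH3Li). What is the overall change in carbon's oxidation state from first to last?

Carbon oxidation states along the series — carbon dioxide: +4, formic acid: +2, methyllithium: -4.
Net change = -4 − (+4) = -8.

-8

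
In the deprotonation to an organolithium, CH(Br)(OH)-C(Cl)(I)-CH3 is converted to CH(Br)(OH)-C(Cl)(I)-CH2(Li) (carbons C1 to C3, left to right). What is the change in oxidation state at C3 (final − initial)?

0

Before: C3 has 1 bond to C, 3 bonds to H → oxidation state -3.
After: C3 has 1 bond to C, 2 bonds to H, 1 bond to Li → oxidation state -3.
Δ = -3 − (-3) = 0, so no net redox change at C3.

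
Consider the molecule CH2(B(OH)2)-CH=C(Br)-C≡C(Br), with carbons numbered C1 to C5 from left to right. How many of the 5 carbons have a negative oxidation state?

2

Count +1 for every bond to an atom more electronegative than carbon and −1 for every bond to one less electronegative; C–C bonds are 0. Tallying each carbon:
C1: 1C, 2H, 1B → 0 − 2 − 1 = -3
C2: 3C, 1H → 0 − 1 = -1
C3: 3C, 1Br → 0 + 1 = +1
C4: 4C → 0 = 0
C5: 3C, 1Br → 0 + 1 = +1
2 carbons (C1, C2) meet the condition.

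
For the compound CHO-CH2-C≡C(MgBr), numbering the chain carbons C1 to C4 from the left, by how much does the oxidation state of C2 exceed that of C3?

C2: 2C, 2H → 0 − 2 = -2
C3: 4C → 0 = 0
Difference: -2 − (0) = -2.

-2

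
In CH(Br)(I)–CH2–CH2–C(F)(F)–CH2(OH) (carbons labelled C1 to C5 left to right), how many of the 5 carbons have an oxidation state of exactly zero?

0

Count +1 for every bond to an atom more electronegative than carbon and −1 for every bond to one less electronegative; C–C bonds are 0. Tallying each carbon:
C1: 1C, 1H, 1Br, 1I → 0 − 1 + 1 + 1 = +1
C2: 2C, 2H → 0 − 2 = -2
C3: 2C, 2H → 0 − 2 = -2
C4: 2C, 2F → 0 + 2 = +2
C5: 1C, 2H, 1O → 0 − 2 + 1 = -1
0 carbons meet the condition.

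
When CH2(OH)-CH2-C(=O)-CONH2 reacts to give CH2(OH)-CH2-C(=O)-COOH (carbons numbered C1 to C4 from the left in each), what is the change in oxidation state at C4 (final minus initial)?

0

Before: C4 has 1 bond to C, 2 bonds to O, 1 bond to N → oxidation state +3.
After: C4 has 1 bond to C, 3 bonds to O → oxidation state +3.
Δ = +3 − (+3) = 0, so no net redox change at C4.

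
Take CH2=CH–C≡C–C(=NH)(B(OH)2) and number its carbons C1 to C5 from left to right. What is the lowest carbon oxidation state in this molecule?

-2

Count +1 for every bond to an atom more electronegative than carbon and −1 for every bond to one less electronegative; C–C bonds are 0. Tallying each carbon:
C1: 2C, 2H → 0 − 2 = -2
C2: 3C, 1H → 0 − 1 = -1
C3: 4C → 0 = 0
C4: 4C → 0 = 0
C5: 1C, 2N, 1B → 0 + 2 − 1 = +1
The lowest value is -2.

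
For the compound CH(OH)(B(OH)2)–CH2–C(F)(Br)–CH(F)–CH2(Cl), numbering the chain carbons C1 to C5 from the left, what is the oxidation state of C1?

Count +1 for every bond to an atom more electronegative than carbon and −1 for every bond to one less electronegative; C–C bonds are 0.
C1 has one bond to C (0), one bond to H (-1), one bond to O (+1), one bond to B (-1).
Oxidation state = 0 − 1 + 1 − 1 = -1.

-1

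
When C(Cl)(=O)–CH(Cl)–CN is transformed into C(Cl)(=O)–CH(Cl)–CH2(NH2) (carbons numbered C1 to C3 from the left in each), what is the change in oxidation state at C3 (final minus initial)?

-4

Before: C3 has 1 bond to C, 3 bonds to N → oxidation state +3.
After: C3 has 1 bond to C, 2 bonds to H, 1 bond to N → oxidation state -1.
Δ = -1 − (+3) = -4, so this is a reduction at C3.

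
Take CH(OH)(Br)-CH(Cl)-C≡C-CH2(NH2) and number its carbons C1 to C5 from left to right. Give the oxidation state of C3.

C3 has one bond to C (0), a triple bond to C (3×0 = 0).
Oxidation state = 0 + 0 = 0.

0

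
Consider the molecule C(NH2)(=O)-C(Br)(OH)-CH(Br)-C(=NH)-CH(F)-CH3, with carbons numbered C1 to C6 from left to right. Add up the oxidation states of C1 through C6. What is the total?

+4

Count +1 for every bond to an atom more electronegative than carbon and −1 for every bond to one less electronegative; C–C bonds are 0. Tallying each carbon:
C1: 1C, 2O, 1N → 0 + 2 + 1 = +3
C2: 2C, 1O, 1Br → 0 + 1 + 1 = +2
C3: 2C, 1H, 1Br → 0 − 1 + 1 = 0
C4: 2C, 2N → 0 + 2 = +2
C5: 2C, 1H, 1F → 0 − 1 + 1 = 0
C6: 1C, 3H → 0 − 3 = -3
Sum = +3 + 2 + 0 + 2 + 0 − 3 = +4.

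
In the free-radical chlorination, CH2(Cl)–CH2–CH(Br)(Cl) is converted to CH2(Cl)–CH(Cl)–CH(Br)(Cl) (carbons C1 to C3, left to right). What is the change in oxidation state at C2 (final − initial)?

Before: C2 has 2 bonds to C, 2 bonds to H → oxidation state -2.
After: C2 has 2 bonds to C, 1 bond to H, 1 bond to Cl → oxidation state 0.
Δ = 0 − (-2) = +2, so this is an oxidation at C2.

+2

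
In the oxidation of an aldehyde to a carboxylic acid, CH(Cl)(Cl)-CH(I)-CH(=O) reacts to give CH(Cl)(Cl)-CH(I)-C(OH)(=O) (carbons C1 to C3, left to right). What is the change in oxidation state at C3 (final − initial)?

Before: C3 has 1 bond to C, 1 bond to H, 2 bonds to O → oxidation state +1.
After: C3 has 1 bond to C, 3 bonds to O → oxidation state +3.
Δ = +3 − (+1) = +2, so this is an oxidation at C3.

+2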